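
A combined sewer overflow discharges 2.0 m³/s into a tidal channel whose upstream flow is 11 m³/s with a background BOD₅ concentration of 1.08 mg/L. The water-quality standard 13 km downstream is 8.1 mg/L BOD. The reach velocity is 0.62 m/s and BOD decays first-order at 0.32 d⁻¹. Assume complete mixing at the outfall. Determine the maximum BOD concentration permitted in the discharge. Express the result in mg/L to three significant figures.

Travel time to the compliance point: t = 1.3e+04/0.62 = 2.097e+04 s = 0.2427 d; decay factor exp(−0.32·0.2427) = 0.9253.
So the concentration just after mixing may be at most 8.1/0.9253 = 8.754 mg/L.
Mass balance: 8.754·13 = 2·Cₑ + 11·1.08.
Cₑ = (113.8 − 11.88) / 2 = 50.96 mg/L.

51.0 mg/L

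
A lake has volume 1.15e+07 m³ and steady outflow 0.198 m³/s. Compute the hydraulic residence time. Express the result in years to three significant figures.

Q = 0.198 m³/s × 3.156e+07 s/yr = 6.248e+06 m³/yr.
Hydraulic residence time τ = V/Q = 1.15e+07/6.248e+06 = 1.84 yr.

1.84 yr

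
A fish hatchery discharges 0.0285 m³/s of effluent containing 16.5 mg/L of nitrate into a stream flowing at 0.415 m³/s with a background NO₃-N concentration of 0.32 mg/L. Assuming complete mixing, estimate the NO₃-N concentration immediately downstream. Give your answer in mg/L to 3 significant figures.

1.36 mg/L

Flow-weighted mixing gives C = (0.0285·16.5 + 0.415·0.32) / (0.0285 + 0.415) = 0.603/0.4435 = 1.36 mg/L.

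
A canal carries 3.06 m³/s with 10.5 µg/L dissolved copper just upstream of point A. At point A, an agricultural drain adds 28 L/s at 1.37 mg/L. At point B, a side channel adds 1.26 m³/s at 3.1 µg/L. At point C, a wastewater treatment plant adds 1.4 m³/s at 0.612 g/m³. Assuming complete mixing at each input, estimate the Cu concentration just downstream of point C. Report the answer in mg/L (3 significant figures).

10.5 µg/L = 0.0105 mg/L.
28 L/s = 0.028 m³/s.
After input A: C = (3.06·0.0105 + 0.028·1.37) / 3.088 = 0.02283 mg/L.
3.1 µg/L = 0.0031 mg/L.
After input B: C = (3.088·0.02283 + 1.26·0.0031) / 4.348 = 0.01711 mg/L.
After input C: C = (4.348·0.01711 + 1.4·0.612) / 5.748 = 0.162 mg/L.

0.162 mg/L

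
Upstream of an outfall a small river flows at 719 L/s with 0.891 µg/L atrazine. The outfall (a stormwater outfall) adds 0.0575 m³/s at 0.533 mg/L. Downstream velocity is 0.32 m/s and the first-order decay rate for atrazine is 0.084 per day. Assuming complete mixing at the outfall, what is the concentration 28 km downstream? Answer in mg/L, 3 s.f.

719 L/s = 0.719 m³/s.
0.891 µg/L = 0.000891 mg/L.
After complete mixing, C₀ = (0.0575·0.533 + 0.719·0.000891) / 0.7765 = 0.04029 mg/L.
Travel time t = 2.8e+04 m / 0.32 m/s = 8.75e+04 s = 1.013 d.
C = 0.04029·exp(−0.084·1.013) = 0.04029·0.9184 = 0.03701 mg/L.

0.0370 mg/L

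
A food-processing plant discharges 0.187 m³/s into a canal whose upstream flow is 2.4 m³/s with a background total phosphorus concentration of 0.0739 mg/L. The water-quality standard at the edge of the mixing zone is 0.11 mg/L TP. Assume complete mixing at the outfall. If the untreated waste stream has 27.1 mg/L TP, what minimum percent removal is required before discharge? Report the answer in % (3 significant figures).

Mass balance: 0.11·2.587 = 0.187·Cₑ + 2.4·0.0739.
Cₑ = (0.2846 − 0.1774) / 0.187 = 0.5733 mg/L.
Required removal = 1 − 0.5733/27.1 = 97.88 %.

97.9 %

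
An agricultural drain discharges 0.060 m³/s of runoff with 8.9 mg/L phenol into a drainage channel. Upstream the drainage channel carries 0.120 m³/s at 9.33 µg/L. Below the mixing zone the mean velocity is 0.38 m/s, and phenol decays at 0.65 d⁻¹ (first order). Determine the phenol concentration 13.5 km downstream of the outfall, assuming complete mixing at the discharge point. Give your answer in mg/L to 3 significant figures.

2.28 mg/L

9.33 µg/L = 0.00933 mg/L.
After complete mixing, C₀ = (0.06·8.9 + 0.12·0.00933) / 0.18 = 2.973 mg/L.
Travel time t = 1.35e+04 m / 0.38 m/s = 3.553e+04 s = 0.4112 d.
C = 2.973·exp(−0.65·0.4112) = 2.973·0.7655 = 2.276 mg/L.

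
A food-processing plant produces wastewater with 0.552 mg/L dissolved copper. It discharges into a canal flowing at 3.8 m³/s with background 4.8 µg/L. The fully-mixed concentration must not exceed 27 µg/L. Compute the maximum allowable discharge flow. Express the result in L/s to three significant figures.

4.8 µg/L = 0.0048 mg/L.
27 µg/L = 0.027 mg/L.
Mass balance at complete mixing: C_std·(Q_w + Q_r) = Q_w·C_e + Q_r·C_b.
Rearranging, Q_w = Q_r·(C_std − C_b)/(C_e − C_std) = 3.8·(0.027 − 0.0048) / (0.552 − 0.027) = 0.1607 m³/s.
= 160.7 L/s.

161 L/s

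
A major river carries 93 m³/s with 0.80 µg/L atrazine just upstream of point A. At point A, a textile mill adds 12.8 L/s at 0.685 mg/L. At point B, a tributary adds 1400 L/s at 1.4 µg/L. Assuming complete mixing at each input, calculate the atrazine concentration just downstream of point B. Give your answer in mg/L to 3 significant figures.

0.80 µg/L = 0.0008 mg/L.
12.8 L/s = 0.0128 m³/s.
After input A: C = (93·0.0008 + 0.0128·0.685) / 93.01 = 0.0008942 mg/L.
1400 L/s = 1.4 m³/s.
1.4 µg/L = 0.0014 mg/L.
After input B: C = (93.01·0.0008942 + 1.4·0.0014) / 94.41 = 0.0009017 mg/L.

0.000902 mg/L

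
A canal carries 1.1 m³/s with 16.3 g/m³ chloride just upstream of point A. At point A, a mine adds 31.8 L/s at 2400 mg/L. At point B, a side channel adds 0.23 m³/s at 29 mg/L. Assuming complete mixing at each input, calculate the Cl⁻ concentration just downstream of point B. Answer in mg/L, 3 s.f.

74.1 mg/L

31.8 L/s = 0.0318 m³/s.
After input A: C = (1.1·16.3 + 0.0318·2400) / 1.132 = 83.27 mg/L.
After input B: C = (1.132·83.27 + 0.23·29) / 1.362 = 74.11 mg/L.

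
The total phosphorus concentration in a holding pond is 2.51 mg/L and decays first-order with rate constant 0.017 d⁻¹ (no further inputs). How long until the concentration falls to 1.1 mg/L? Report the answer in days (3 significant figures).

48.5 d

t = ln(C₀/C)/k = ln(2.51/1.1)/0.017 = 0.825/0.017 = 48.53 d.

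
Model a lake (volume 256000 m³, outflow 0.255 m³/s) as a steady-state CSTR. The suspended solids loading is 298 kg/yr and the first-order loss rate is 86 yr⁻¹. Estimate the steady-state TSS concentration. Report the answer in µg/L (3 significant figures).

9.91 µg/L

Outflow Q = 0.255 m³/s × 3.156e+07 s/yr = 8.047e+06 m³/yr.
Steady-state CSTR mass balance: W = Q·C + k·V·C, so C = W/(Q + kV).
Q + kV = 8.047e+06 + 86·256000 = 3.006e+07 m³/yr.
C = 298/3.006e+07 = 9.912e-06 kg/m³ = 0.009912 mg/L = 9.912 µg/L.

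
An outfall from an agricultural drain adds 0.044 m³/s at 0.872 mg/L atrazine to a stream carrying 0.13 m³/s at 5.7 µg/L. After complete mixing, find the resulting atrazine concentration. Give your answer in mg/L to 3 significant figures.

0.225 mg/L

5.7 µg/L = 0.0057 mg/L.
By mass balance at complete mixing, C = (0.044·0.872 + 0.13·0.0057) / (0.044 + 0.13) = 0.03911/0.174 = 0.2248 mg/L.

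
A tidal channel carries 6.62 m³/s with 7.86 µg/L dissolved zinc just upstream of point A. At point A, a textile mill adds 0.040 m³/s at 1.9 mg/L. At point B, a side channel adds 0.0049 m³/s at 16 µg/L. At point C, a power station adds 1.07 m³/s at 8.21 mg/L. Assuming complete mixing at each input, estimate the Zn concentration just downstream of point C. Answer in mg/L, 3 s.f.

7.86 µg/L = 0.00786 mg/L.
After input A: C = (6.62·0.00786 + 0.04·1.9) / 6.66 = 0.01922 mg/L.
16 µg/L = 0.016 mg/L.
After input B: C = (6.66·0.01922 + 0.0049·0.016) / 6.665 = 0.01922 mg/L.
After input C: C = (6.665·0.01922 + 1.07·8.21) / 7.735 = 1.152 mg/L.

1.15 mg/L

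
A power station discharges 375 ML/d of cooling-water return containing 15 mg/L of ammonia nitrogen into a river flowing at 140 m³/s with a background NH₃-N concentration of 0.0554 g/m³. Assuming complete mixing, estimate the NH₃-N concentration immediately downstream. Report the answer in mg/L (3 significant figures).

0.505 mg/L

375 ML/d = 4.34 m³/s.
By mass balance at complete mixing, C = (4.34·15 + 140·0.0554) / (4.34 + 140) = 72.86/144.3 = 0.5048 mg/L.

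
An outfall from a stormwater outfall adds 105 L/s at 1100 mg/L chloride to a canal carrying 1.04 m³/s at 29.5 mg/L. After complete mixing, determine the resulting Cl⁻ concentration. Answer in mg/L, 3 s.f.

128 mg/L

105 L/s = 0.105 m³/s.
Conservation of mass across the mixing zone: C = (0.105·1100 + 1.04·29.5) / (0.105 + 1.04) = 146.2/1.145 = 127.7 mg/L.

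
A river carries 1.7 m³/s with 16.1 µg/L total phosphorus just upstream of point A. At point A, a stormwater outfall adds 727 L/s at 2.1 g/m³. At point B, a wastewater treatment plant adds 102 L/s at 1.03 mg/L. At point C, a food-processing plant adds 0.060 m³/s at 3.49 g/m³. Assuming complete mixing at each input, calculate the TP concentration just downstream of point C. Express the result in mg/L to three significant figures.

16.1 µg/L = 0.0161 mg/L.
727 L/s = 0.727 m³/s.
After input A: C = (1.7·0.0161 + 0.727·2.1) / 2.427 = 0.6403 mg/L.
102 L/s = 0.102 m³/s.
After input B: C = (2.427·0.6403 + 0.102·1.03) / 2.529 = 0.656 mg/L.
After input C: C = (2.529·0.656 + 0.06·3.49) / 2.589 = 0.7217 mg/L.

0.722 mg/L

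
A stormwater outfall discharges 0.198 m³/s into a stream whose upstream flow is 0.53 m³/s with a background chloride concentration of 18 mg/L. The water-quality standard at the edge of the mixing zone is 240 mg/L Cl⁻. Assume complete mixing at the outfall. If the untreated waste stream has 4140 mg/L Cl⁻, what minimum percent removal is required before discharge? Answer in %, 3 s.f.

79.8 %

Mass balance: 240·0.728 = 0.198·Cₑ + 0.53·18.
Cₑ = (174.7 − 9.54) / 0.198 = 834.2 mg/L.
Required removal = 1 − 834.2/4140 = 79.85 %.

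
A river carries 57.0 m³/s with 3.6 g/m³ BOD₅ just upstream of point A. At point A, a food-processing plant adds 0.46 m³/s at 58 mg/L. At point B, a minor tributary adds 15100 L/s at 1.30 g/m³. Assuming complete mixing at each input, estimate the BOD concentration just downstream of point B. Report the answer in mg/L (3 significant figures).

3.47 mg/L

After input A: C = (57·3.6 + 0.46·58) / 57.46 = 4.036 mg/L.
15100 L/s = 15.1 m³/s.
After input B: C = (57.46·4.036 + 15.1·1.3) / 72.56 = 3.466 mg/L.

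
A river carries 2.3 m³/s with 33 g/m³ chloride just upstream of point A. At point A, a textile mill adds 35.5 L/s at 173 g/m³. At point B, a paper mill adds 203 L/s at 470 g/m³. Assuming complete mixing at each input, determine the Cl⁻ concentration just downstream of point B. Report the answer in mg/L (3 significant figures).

69.9 mg/L

35.5 L/s = 0.0355 m³/s.
After input A: C = (2.3·33 + 0.0355·173) / 2.335 = 35.13 mg/L.
203 L/s = 0.203 m³/s.
After input B: C = (2.335·35.13 + 0.203·470) / 2.538 = 69.9 mg/L.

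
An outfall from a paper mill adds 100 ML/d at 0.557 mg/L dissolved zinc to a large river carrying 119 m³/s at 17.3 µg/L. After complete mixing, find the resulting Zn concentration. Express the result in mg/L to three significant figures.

100 ML/d = 1.157 m³/s.
17.3 µg/L = 0.0173 mg/L.
Conservation of mass across the mixing zone: C = (1.157·0.557 + 119·0.0173) / (1.157 + 119) = 2.703/120.2 = 0.0225 mg/L.

0.0225 mg/L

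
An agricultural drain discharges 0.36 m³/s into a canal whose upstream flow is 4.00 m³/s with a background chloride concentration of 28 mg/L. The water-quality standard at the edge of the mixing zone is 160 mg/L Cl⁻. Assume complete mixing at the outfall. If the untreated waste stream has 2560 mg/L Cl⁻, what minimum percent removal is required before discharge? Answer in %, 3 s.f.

36.5 %

Mass balance: 160·4.36 = 0.36·Cₑ + 4·28.
Cₑ = (697.6 − 112) / 0.36 = 1627 mg/L.
Required removal = 1 − 1627/2560 = 36.46 %.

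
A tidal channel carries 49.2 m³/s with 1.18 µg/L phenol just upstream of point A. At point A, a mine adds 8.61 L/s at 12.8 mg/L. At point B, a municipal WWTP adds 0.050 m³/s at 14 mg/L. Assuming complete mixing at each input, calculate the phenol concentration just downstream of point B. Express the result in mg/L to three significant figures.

1.18 µg/L = 0.00118 mg/L.
8.61 L/s = 0.00861 m³/s.
After input A: C = (49.2·0.00118 + 0.00861·12.8) / 49.21 = 0.003419 mg/L.
After input B: C = (49.21·0.003419 + 0.05·14) / 49.26 = 0.01763 mg/L.

0.0176 mg/L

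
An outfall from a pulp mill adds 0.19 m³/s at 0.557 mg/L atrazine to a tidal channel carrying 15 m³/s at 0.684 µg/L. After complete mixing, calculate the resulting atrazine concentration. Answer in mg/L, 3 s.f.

0.00764 mg/L

0.684 µg/L = 0.000684 mg/L.
Conservation of mass across the mixing zone: C = (0.19·0.557 + 15·0.000684) / (0.19 + 15) = 0.1161/15.19 = 0.007643 mg/L.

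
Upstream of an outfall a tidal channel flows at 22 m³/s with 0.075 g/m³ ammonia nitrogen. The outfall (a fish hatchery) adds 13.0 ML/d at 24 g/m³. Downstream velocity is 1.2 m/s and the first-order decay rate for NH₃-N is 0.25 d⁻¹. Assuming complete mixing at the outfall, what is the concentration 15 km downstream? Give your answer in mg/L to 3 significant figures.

13.0 ML/d = 0.1505 m³/s.
After complete mixing, C₀ = (0.1505·24 + 22·0.075) / 22.15 = 0.2375 mg/L.
Travel time t = 1.5e+04 m / 1.2 m/s = 1.25e+04 s = 0.1447 d.
C = 0.2375·exp(−0.25·0.1447) = 0.2375·0.9645 = 0.2291 mg/L.

0.229 mg/L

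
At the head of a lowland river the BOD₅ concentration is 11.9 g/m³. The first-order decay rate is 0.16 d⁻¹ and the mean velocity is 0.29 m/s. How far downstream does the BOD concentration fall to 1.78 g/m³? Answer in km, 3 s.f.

298 km

From C = C₀·e^(−kt), t = ln(C₀/C)/k = ln(11.9/1.78)/0.16 = 1.9/0.16 = 11.87 d.
Distance = v·t = 0.29 m/s × 1.026e+06 s = 2.975e+05 m = 297.5 km.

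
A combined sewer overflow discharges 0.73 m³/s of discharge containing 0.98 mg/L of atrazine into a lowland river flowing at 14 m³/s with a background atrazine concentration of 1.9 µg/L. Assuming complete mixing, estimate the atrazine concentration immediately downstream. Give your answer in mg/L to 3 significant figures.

0.0504 mg/L

1.9 µg/L = 0.0019 mg/L.
Conservation of mass across the mixing zone: C = (0.73·0.98 + 14·0.0019) / (0.73 + 14) = 0.742/14.73 = 0.05037 mg/L.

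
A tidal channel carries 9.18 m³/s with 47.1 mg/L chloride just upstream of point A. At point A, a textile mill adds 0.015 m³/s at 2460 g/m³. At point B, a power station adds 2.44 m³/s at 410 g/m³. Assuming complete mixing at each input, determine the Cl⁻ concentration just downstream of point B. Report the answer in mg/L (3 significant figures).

After input A: C = (9.18·47.1 + 0.015·2460) / 9.195 = 51.04 mg/L.
After input B: C = (9.195·51.04 + 2.44·410) / 11.63 = 126.3 mg/L.

126 mg/L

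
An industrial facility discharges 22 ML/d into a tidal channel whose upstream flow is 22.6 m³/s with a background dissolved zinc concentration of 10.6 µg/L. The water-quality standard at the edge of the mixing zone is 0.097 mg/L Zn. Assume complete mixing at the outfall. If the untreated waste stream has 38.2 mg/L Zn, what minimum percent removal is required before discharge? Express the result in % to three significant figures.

22 ML/d = 0.2546 m³/s.
10.6 µg/L = 0.0106 mg/L.
Mass balance: 0.097·22.85 = 0.2546·Cₑ + 22.6·0.0106.
Cₑ = (2.217 − 0.2396) / 0.2546 = 7.766 mg/L.
Required removal = 1 − 7.766/38.2 = 79.67 %.

79.7 %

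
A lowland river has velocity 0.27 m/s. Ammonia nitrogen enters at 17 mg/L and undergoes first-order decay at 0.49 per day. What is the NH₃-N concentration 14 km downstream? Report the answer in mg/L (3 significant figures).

12.7 mg/L

Travel time t = 14 km / 0.27 m/s = 1.4e+04/0.27 = 5.185e+04 s = 0.6001 d.
First-order decay: C = 17·exp(−0.49·0.6001) = 17·0.7452 = 12.67 mg/L.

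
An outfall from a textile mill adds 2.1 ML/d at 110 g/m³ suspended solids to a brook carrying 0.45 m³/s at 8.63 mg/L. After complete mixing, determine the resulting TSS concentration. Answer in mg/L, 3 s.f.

13.8 mg/L

2.1 ML/d = 0.02431 m³/s.
Conservation of mass across the mixing zone: C = (0.02431·110 + 0.45·8.63) / (0.02431 + 0.45) = 6.557/0.4743 = 13.82 mg/L.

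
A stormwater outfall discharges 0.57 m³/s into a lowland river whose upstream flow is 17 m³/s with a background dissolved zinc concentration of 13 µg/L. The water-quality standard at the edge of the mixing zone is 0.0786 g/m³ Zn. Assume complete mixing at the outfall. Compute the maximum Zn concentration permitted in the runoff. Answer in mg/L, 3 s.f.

13 µg/L = 0.013 mg/L.
Mass balance: 0.0786·17.57 = 0.57·Cₑ + 17·0.013.
Cₑ = (1.381 − 0.221) / 0.57 = 2.035 mg/L.

2.04 mg/L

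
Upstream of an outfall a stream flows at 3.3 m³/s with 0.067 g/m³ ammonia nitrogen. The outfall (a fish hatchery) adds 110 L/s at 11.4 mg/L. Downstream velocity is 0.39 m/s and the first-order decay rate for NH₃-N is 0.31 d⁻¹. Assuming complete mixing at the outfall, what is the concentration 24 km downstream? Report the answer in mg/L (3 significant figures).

110 L/s = 0.11 m³/s.
After complete mixing, C₀ = (0.11·11.4 + 3.3·0.067) / 3.41 = 0.4326 mg/L.
Travel time t = 2.4e+04 m / 0.39 m/s = 6.154e+04 s = 0.7123 d.
C = 0.4326·exp(−0.31·0.7123) = 0.4326·0.8019 = 0.3469 mg/L.

0.347 mg/L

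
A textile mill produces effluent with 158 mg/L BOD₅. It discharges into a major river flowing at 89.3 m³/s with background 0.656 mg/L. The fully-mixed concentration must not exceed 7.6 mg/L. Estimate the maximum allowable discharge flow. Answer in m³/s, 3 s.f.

Mass balance at complete mixing: C_std·(Q_w + Q_r) = Q_w·C_e + Q_r·C_b.
Rearranging, Q_w = Q_r·(C_std − C_b)/(C_e − C_std) = 89.3·(7.6 − 0.656) / (158 − 7.6) = 4.123 m³/s.

4.12 m³/s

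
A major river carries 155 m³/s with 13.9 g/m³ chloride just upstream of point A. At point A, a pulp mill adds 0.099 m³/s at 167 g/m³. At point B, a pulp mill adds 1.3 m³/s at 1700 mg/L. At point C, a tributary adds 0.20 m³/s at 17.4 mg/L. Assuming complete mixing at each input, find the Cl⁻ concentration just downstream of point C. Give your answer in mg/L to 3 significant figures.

After input A: C = (155·13.9 + 0.099·167) / 155.1 = 14 mg/L.
After input B: C = (155.1·14 + 1.3·1700) / 156.4 = 28.01 mg/L.
After input C: C = (156.4·28.01 + 0.2·17.4) / 156.6 = 28 mg/L.

28.0 mg/L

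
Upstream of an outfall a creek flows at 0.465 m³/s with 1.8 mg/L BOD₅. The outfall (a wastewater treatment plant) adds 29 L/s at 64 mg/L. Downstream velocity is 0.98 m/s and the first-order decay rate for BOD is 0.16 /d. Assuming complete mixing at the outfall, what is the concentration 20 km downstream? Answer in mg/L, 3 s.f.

5.25 mg/L

29 L/s = 0.029 m³/s.
After complete mixing, C₀ = (0.029·64 + 0.465·1.8) / 0.494 = 5.451 mg/L.
Travel time t = 2e+04 m / 0.98 m/s = 2.041e+04 s = 0.2362 d.
C = 5.451·exp(−0.16·0.2362) = 5.451·0.9629 = 5.249 mg/L.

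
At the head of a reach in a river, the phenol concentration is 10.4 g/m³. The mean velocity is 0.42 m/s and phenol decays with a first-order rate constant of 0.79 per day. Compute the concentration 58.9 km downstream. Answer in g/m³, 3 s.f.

2.89 g/m³

Travel time t = 58.9 km / 0.42 m/s = 5.89e+04/0.42 = 1.402e+05 s = 1.623 d.
First-order decay: C = 10.4·exp(−0.79·1.623) = 10.4·0.2774 = 2.885 g/m³.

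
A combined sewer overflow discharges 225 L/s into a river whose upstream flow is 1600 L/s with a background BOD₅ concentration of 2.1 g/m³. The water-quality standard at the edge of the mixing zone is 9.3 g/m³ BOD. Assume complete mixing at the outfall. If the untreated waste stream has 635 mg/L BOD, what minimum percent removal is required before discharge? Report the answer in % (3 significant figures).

90.5 %

225 L/s = 0.225 m³/s.
1600 L/s = 1.6 m³/s.
Mass balance: 9.3·1.825 = 0.225·Cₑ + 1.6·2.1.
Cₑ = (16.97 − 3.36) / 0.225 = 60.5 mg/L.
Required removal = 1 − 60.5/635 = 90.47 %.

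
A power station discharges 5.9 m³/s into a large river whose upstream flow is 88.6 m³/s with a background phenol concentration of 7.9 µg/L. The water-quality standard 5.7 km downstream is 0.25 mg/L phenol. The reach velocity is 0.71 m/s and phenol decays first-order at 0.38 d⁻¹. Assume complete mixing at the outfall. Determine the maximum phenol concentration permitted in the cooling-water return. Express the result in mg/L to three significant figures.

7.9 µg/L = 0.0079 mg/L.
Travel time to the compliance point: t = 5700/0.71 = 8028 s = 0.09292 d; decay factor exp(−0.38·0.09292) = 0.9653.
So the concentration just after mixing may be at most 0.25/0.9653 = 0.259 mg/L.
Mass balance: 0.259·94.5 = 5.9·Cₑ + 88.6·0.0079.
Cₑ = (24.47 − 0.6999) / 5.9 = 4.03 mg/L.

4.03 mg/L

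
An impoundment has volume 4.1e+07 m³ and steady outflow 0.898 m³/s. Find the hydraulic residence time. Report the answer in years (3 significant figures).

1.45 yr

Q = 0.898 m³/s × 3.156e+07 s/yr = 2.834e+07 m³/yr.
Hydraulic residence time τ = V/Q = 4.1e+07/2.834e+07 = 1.447 yr.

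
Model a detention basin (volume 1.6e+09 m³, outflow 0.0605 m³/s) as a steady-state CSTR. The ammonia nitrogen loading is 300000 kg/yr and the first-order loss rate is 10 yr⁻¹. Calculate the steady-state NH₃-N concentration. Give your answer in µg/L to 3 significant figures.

18.7 µg/L

Outflow Q = 0.0605 m³/s × 3.156e+07 s/yr = 1.909e+06 m³/yr.
Steady-state CSTR mass balance: W = Q·C + k·V·C, so C = W/(Q + kV).
Q + kV = 1.909e+06 + 10·1.6e+09 = 1.6e+10 m³/yr.
C = 300000/1.6e+10 = 1.875e-05 kg/m³ = 0.01875 mg/L = 18.75 µg/L.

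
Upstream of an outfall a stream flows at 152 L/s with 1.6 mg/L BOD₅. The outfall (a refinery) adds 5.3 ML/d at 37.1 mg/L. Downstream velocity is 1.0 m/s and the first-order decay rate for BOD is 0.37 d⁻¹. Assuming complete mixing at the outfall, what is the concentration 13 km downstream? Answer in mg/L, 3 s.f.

11.2 mg/L

5.3 ML/d = 0.06134 m³/s.
152 L/s = 0.152 m³/s.
After complete mixing, C₀ = (0.06134·37.1 + 0.152·1.6) / 0.2133 = 11.81 mg/L.
Travel time t = 1.3e+04 m / 1.0 m/s = 1.3e+04 s = 0.1505 d.
C = 11.81·exp(−0.37·0.1505) = 11.81·0.9458 = 11.17 mg/L.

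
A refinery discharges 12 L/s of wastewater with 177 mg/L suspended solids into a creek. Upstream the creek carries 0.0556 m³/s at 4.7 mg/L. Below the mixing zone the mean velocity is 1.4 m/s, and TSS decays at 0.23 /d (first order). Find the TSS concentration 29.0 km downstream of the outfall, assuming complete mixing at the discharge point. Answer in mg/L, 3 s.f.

12 L/s = 0.012 m³/s.
After complete mixing, C₀ = (0.012·177 + 0.0556·4.7) / 0.0676 = 35.29 mg/L.
Travel time t = 2.9e+04 m / 1.4 m/s = 2.071e+04 s = 0.2397 d.
C = 35.29·exp(−0.23·0.2397) = 35.29·0.9464 = 33.39 mg/L.

33.4 mg/L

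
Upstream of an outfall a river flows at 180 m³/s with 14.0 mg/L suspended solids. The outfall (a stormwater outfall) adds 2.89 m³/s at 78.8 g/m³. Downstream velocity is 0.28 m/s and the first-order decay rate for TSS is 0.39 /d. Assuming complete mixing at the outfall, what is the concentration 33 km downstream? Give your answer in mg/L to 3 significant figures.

After complete mixing, C₀ = (2.89·78.8 + 180·14) / 182.9 = 15.02 mg/L.
Travel time t = 3.3e+04 m / 0.28 m/s = 1.179e+05 s = 1.364 d.
C = 15.02·exp(−0.39·1.364) = 15.02·0.5874 = 8.826 mg/L.

8.83 mg/L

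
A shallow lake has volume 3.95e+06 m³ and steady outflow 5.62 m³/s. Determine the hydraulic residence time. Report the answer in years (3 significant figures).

Q = 5.62 m³/s × 3.156e+07 s/yr = 1.774e+08 m³/yr.
Hydraulic residence time τ = V/Q = 3.95e+06/1.774e+08 = 0.02227 yr.

0.0223 yr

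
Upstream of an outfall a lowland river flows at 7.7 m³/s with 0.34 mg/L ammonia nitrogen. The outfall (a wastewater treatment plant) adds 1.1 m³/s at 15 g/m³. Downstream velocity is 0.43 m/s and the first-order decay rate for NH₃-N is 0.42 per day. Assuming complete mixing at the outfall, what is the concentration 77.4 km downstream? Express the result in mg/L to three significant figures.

After complete mixing, C₀ = (1.1·15 + 7.7·0.34) / 8.8 = 2.172 mg/L.
Travel time t = 7.74e+04 m / 0.43 m/s = 1.8e+05 s = 2.083 d.
C = 2.172·exp(−0.42·2.083) = 2.172·0.4169 = 0.9056 mg/L.

0.906 mg/L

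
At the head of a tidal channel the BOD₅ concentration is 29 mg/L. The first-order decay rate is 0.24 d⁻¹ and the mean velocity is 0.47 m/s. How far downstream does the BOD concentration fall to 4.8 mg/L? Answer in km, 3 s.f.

From C = C₀·e^(−kt), t = ln(C₀/C)/k = ln(29/4.8)/0.24 = 1.799/0.24 = 7.494 d.
Distance = v·t = 0.47 m/s × 6.475e+05 s = 3.043e+05 m = 304.3 km.

304 km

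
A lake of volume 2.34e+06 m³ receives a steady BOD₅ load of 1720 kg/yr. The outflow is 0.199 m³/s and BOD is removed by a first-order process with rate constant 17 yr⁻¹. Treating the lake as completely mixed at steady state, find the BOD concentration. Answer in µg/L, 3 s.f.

37.3 µg/L

Outflow Q = 0.199 m³/s × 3.156e+07 s/yr = 6.28e+06 m³/yr.
Steady-state CSTR mass balance: W = Q·C + k·V·C, so C = W/(Q + kV).
Q + kV = 6.28e+06 + 17·2.34e+06 = 4.606e+07 m³/yr.
C = 1720/4.606e+07 = 3.734e-05 kg/m³ = 0.03734 mg/L = 37.34 µg/L.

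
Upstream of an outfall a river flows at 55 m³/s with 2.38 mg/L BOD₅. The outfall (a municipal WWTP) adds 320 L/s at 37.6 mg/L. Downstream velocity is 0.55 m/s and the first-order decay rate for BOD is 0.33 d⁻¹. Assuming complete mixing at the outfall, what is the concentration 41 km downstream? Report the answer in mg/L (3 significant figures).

320 L/s = 0.32 m³/s.
After complete mixing, C₀ = (0.32·37.6 + 55·2.38) / 55.32 = 2.584 mg/L.
Travel time t = 4.1e+04 m / 0.55 m/s = 7.455e+04 s = 0.8628 d.
C = 2.584·exp(−0.33·0.8628) = 2.584·0.7522 = 1.944 mg/L.

1.94 mg/L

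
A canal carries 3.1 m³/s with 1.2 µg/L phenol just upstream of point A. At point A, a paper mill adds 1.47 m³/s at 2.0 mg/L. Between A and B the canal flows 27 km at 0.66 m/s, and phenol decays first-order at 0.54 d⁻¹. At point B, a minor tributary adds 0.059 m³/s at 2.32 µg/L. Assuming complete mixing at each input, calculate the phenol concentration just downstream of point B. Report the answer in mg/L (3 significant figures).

1.2 µg/L = 0.0012 mg/L.
After input A: C = (3.1·0.0012 + 1.47·2) / 4.57 = 0.6441 mg/L.
Over the 27 km reach to input B (t = 4.091e+04 s = 0.4735 d), decay gives C = 0.6441·exp(−0.54·0.4735) = 0.4988 mg/L.
2.32 µg/L = 0.00232 mg/L.
After input B: C = (4.57·0.4988 + 0.059·0.00232) / 4.629 = 0.4925 mg/L.

0.492 mg/L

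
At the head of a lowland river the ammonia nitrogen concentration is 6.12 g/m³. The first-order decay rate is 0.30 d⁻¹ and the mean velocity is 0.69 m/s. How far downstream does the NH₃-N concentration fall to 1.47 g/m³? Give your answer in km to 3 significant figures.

From C = C₀·e^(−kt), t = ln(C₀/C)/k = ln(6.12/1.47)/0.30 = 1.426/0.30 = 4.754 d.
Distance = v·t = 0.69 m/s × 4.108e+05 s = 2.834e+05 m = 283.4 km.

283 km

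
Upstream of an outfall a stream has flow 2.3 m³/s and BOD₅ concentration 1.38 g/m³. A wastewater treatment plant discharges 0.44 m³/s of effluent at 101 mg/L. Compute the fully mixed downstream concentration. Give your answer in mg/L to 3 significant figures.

Conservation of mass across the mixing zone: C = (0.44·101 + 2.3·1.38) / (0.44 + 2.3) = 47.61/2.74 = 17.38 mg/L.

17.4 mg/L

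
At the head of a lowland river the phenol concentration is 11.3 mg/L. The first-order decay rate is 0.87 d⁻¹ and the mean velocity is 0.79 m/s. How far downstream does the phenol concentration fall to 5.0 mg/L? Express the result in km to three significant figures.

From C = C₀·e^(−kt), t = ln(C₀/C)/k = ln(11.3/5.0)/0.87 = 0.8154/0.87 = 0.9372 d.
Distance = v·t = 0.79 m/s × 8.097e+04 s = 6.397e+04 m = 63.97 km.

64.0 km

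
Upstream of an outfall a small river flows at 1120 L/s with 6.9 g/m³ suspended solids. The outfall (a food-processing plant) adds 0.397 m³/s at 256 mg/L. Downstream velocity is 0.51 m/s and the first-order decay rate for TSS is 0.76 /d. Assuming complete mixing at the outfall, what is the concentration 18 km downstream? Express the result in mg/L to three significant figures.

1120 L/s = 1.12 m³/s.
After complete mixing, C₀ = (0.397·256 + 1.12·6.9) / 1.517 = 72.09 mg/L.
Travel time t = 1.8e+04 m / 0.51 m/s = 3.529e+04 s = 0.4085 d.
C = 72.09·exp(−0.76·0.4085) = 72.09·0.7331 = 52.85 mg/L.

52.8 mg/L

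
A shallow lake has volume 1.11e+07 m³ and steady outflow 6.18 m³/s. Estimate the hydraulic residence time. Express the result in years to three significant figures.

Q = 6.18 m³/s × 3.156e+07 s/yr = 1.95e+08 m³/yr.
Hydraulic residence time τ = V/Q = 1.11e+07/1.95e+08 = 0.05692 yr.

0.0569 yr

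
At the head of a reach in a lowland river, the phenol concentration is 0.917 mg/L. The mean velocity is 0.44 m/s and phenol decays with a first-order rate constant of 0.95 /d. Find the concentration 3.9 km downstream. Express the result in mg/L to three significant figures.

Travel time t = 3.9 km / 0.44 m/s = 3900/0.44 = 8864 s = 0.1026 d.
First-order decay: C = 0.917·exp(−0.95·0.1026) = 0.917·0.9071 = 0.8318 mg/L.

0.832 mg/L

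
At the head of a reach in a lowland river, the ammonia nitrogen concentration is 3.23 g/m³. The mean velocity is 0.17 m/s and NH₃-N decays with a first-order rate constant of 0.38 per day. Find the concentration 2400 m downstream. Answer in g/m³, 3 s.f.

Travel time t = 2400 m / 0.17 m/s = 2400/0.17 = 1.412e+04 s = 0.1634 d.
First-order decay: C = 3.23·exp(−0.38·0.1634) = 3.23·0.9398 = 3.036 g/m³.

3.04 g/m³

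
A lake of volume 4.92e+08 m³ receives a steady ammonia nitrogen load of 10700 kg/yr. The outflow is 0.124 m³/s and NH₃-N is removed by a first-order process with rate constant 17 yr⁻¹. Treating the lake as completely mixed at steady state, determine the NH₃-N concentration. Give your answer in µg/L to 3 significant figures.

Outflow Q = 0.124 m³/s × 3.156e+07 s/yr = 3.913e+06 m³/yr.
Steady-state CSTR mass balance: W = Q·C + k·V·C, so C = W/(Q + kV).
Q + kV = 3.913e+06 + 17·4.92e+08 = 8.368e+09 m³/yr.
C = 10700/8.368e+09 = 1.279e-06 kg/m³ = 0.001279 mg/L = 1.279 µg/L.

1.28 µg/L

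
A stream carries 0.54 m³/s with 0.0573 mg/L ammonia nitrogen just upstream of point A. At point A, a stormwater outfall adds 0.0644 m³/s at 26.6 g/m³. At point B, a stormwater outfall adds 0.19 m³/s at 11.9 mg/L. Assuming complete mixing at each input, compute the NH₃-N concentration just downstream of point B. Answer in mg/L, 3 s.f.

After input A: C = (0.54·0.0573 + 0.0644·26.6) / 0.6044 = 2.885 mg/L.
After input B: C = (0.6044·2.885 + 0.19·11.9) / 0.7944 = 5.042 mg/L.

5.04 mg/L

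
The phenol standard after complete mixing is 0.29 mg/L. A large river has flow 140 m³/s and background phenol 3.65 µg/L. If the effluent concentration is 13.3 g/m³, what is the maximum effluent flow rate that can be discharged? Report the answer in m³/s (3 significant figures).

3.08 m³/s

3.65 µg/L = 0.00365 mg/L.
Mass balance at complete mixing: C_std·(Q_w + Q_r) = Q_w·C_e + Q_r·C_b.
Rearranging, Q_w = Q_r·(C_std − C_b)/(C_e − C_std) = 140·(0.29 − 0.00365) / (13.3 − 0.29) = 3.081 m³/s.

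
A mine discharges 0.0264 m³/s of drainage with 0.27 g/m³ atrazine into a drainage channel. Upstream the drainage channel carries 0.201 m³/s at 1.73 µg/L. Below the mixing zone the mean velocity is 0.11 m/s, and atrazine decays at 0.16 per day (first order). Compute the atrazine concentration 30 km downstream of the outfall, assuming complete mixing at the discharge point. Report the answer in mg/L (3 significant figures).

0.0198 mg/L

1.73 µg/L = 0.00173 mg/L.
After complete mixing, C₀ = (0.0264·0.27 + 0.201·0.00173) / 0.2274 = 0.03287 mg/L.
Travel time t = 3e+04 m / 0.11 m/s = 2.727e+05 s = 3.157 d.
C = 0.03287·exp(−0.16·3.157) = 0.03287·0.6035 = 0.01984 mg/L.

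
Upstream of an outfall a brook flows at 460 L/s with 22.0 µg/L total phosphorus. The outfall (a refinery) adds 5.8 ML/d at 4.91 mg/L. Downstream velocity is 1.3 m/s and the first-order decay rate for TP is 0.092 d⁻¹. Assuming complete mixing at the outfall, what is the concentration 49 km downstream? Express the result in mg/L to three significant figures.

5.8 ML/d = 0.06713 m³/s.
460 L/s = 0.46 m³/s.
22.0 µg/L = 0.022 mg/L.
After complete mixing, C₀ = (0.06713·4.91 + 0.46·0.022) / 0.5271 = 0.6445 mg/L.
Travel time t = 4.9e+04 m / 1.3 m/s = 3.769e+04 s = 0.4363 d.
C = 0.6445·exp(−0.092·0.4363) = 0.6445·0.9607 = 0.6191 mg/L.

0.619 mg/L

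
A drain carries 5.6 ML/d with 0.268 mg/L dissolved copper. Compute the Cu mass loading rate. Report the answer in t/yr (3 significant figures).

5.6 ML/d = 0.06481 m³/s.
Mass flux = Q·C = 0.06481 m³/s × 0.268 g/m³ = 0.01737 g/s.
= 0.01737 g/s × 31.56 = 0.5482 t/yr.

0.548 t/yr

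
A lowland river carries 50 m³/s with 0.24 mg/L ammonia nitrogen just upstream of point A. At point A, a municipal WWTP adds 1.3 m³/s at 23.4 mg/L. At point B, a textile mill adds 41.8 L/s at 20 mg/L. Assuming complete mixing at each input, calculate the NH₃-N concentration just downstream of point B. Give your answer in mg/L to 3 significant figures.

After input A: C = (50·0.24 + 1.3·23.4) / 51.3 = 0.8269 mg/L.
41.8 L/s = 0.0418 m³/s.
After input B: C = (51.3·0.8269 + 0.0418·20) / 51.34 = 0.8425 mg/L.

0.843 mg/L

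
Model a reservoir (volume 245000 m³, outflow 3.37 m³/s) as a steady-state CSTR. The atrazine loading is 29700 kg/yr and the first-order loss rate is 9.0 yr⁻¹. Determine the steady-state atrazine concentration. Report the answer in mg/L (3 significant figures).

Outflow Q = 3.37 m³/s × 3.156e+07 s/yr = 1.063e+08 m³/yr.
Steady-state CSTR mass balance: W = Q·C + k·V·C, so C = W/(Q + kV).
Q + kV = 1.063e+08 + 9.0·245000 = 1.086e+08 m³/yr.
C = 29700/1.086e+08 = 0.0002736 kg/m³ = 0.2736 mg/L.

0.274 mg/L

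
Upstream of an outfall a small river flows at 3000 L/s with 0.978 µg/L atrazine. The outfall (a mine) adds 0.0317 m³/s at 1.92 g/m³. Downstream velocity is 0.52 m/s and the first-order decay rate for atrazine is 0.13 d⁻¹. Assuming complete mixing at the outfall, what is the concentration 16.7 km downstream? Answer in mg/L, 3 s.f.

0.0201 mg/L

3000 L/s = 3 m³/s.
0.978 µg/L = 0.000978 mg/L.
After complete mixing, C₀ = (0.0317·1.92 + 3·0.000978) / 3.032 = 0.02104 mg/L.
Travel time t = 1.67e+04 m / 0.52 m/s = 3.212e+04 s = 0.3717 d.
C = 0.02104·exp(−0.13·0.3717) = 0.02104·0.9528 = 0.02005 mg/L.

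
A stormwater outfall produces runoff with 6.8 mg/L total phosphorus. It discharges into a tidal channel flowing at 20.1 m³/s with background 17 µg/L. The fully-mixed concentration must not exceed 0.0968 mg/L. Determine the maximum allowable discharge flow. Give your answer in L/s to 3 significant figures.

17 µg/L = 0.017 mg/L.
Mass balance at complete mixing: C_std·(Q_w + Q_r) = Q_w·C_e + Q_r·C_b.
Rearranging, Q_w = Q_r·(C_std − C_b)/(C_e − C_std) = 20.1·(0.0968 − 0.017) / (6.8 − 0.0968) = 0.2393 m³/s.
= 239.3 L/s.

239 L/s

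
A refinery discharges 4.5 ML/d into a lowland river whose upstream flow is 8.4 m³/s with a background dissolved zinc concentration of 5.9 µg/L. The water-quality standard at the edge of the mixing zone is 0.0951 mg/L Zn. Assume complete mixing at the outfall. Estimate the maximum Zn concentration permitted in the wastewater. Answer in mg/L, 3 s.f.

14.5 mg/L

4.5 ML/d = 0.05208 m³/s.
5.9 µg/L = 0.0059 mg/L.
Mass balance: 0.0951·8.452 = 0.05208·Cₑ + 8.4·0.0059.
Cₑ = (0.8038 − 0.04956) / 0.05208 = 14.48 mg/L.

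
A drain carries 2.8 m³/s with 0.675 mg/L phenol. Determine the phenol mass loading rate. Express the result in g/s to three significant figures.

1.89 g/s

Mass flux = Q·C = 2.8 m³/s × 0.675 g/m³ = 1.89 g/s.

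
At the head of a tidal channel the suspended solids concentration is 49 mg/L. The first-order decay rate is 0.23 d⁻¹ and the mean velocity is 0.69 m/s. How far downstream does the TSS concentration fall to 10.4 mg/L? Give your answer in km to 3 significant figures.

From C = C₀·e^(−kt), t = ln(C₀/C)/k = ln(49/10.4)/0.23 = 1.55/0.23 = 6.739 d.
Distance = v·t = 0.69 m/s × 5.823e+05 s = 4.018e+05 m = 401.8 km.

402 km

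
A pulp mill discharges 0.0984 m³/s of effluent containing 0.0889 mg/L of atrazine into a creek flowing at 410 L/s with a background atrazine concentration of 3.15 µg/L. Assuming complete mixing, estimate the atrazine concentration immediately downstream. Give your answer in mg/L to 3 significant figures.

0.0197 mg/L

410 L/s = 0.41 m³/s.
3.15 µg/L = 0.00315 mg/L.
By mass balance at complete mixing, C = (0.0984·0.0889 + 0.41·0.00315) / (0.0984 + 0.41) = 0.01004/0.5084 = 0.01975 mg/L.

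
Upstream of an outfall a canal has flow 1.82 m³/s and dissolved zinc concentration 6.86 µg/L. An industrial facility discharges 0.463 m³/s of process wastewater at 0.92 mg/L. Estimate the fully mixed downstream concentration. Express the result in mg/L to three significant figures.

0.192 mg/L

6.86 µg/L = 0.00686 mg/L.
Flow-weighted mixing gives C = (0.463·0.92 + 1.82·0.00686) / (0.463 + 1.82) = 0.4384/2.283 = 0.192 mg/L.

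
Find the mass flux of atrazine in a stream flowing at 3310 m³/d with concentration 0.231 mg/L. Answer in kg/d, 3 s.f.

3310 m³/d = 0.03831 m³/s.
Mass flux = Q·C = 0.03831 m³/s × 0.231 g/m³ = 0.00885 g/s.
= 0.00885 g/s × 86.4 = 0.7646 kg/d.

0.765 kg/d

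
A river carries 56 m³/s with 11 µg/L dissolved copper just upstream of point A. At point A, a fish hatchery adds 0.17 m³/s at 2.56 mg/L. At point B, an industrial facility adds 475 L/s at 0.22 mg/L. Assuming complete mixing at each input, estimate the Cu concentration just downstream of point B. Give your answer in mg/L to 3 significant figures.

11 µg/L = 0.011 mg/L.
After input A: C = (56·0.011 + 0.17·2.56) / 56.17 = 0.01871 mg/L.
475 L/s = 0.475 m³/s.
After input B: C = (56.17·0.01871 + 0.475·0.22) / 56.65 = 0.0204 mg/L.

0.0204 mg/L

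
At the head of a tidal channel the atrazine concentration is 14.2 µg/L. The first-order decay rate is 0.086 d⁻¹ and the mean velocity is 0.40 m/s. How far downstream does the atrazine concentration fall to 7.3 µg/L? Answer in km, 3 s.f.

267 km

From C = C₀·e^(−kt), t = ln(C₀/C)/k = ln(14.2/7.3)/0.086 = 0.6654/0.086 = 7.737 d.
Distance = v·t = 0.40 m/s × 6.685e+05 s = 2.674e+05 m = 267.4 km.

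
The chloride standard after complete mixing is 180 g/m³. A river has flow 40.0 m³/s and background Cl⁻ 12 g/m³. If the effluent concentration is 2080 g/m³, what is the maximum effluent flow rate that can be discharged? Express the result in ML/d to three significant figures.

Mass balance at complete mixing: C_std·(Q_w + Q_r) = Q_w·C_e + Q_r·C_b.
Rearranging, Q_w = Q_r·(C_std − C_b)/(C_e − C_std) = 40.0·(180 − 12) / (2080 − 180) = 3.537 m³/s.
= 305.6 ML/d.

306 ML/d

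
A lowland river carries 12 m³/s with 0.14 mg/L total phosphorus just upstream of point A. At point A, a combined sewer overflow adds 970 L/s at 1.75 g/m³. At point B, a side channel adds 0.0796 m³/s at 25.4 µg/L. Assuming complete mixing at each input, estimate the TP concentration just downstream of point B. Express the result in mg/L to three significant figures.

0.259 mg/L

970 L/s = 0.97 m³/s.
After input A: C = (12·0.14 + 0.97·1.75) / 12.97 = 0.2604 mg/L.
25.4 µg/L = 0.0254 mg/L.
After input B: C = (12.97·0.2604 + 0.0796·0.0254) / 13.05 = 0.259 mg/L.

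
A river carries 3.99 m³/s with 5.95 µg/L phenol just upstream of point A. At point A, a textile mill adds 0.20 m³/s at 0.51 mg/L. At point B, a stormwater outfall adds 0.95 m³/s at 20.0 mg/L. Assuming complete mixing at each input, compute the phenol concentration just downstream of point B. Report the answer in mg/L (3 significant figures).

3.72 mg/L

5.95 µg/L = 0.00595 mg/L.
After input A: C = (3.99·0.00595 + 0.2·0.51) / 4.19 = 0.03001 mg/L.
After input B: C = (4.19·0.03001 + 0.95·20) / 5.14 = 3.721 mg/L.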